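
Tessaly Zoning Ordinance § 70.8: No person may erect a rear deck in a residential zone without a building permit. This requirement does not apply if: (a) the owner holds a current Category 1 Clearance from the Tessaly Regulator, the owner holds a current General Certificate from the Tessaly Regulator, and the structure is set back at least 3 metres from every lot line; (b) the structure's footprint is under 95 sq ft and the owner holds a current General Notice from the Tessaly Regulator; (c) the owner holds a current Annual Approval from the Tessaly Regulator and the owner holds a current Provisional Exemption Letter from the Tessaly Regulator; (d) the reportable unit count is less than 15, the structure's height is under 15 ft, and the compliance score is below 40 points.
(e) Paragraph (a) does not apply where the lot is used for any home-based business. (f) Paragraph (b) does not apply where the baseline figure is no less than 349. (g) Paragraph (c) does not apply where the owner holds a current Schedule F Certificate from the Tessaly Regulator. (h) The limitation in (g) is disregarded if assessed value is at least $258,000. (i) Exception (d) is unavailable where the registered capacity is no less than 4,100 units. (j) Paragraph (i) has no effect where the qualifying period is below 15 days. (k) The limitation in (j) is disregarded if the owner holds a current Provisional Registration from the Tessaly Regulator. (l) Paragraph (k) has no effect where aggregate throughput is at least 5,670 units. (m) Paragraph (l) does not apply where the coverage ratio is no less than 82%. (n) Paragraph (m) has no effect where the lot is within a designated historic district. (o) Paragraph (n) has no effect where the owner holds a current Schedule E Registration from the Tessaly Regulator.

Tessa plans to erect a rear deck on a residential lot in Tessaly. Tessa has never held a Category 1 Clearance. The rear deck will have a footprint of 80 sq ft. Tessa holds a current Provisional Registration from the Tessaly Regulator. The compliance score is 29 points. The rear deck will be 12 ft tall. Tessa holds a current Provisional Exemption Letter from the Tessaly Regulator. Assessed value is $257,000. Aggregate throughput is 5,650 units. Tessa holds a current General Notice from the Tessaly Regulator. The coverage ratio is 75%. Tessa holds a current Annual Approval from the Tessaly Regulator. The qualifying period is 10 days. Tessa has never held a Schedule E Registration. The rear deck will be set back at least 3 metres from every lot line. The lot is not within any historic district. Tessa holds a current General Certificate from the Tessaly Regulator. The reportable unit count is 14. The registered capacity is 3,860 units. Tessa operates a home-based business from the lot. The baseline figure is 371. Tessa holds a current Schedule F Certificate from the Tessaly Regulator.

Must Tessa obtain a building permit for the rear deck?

No — exception (d) applies; Tessa does not need a building permit.

Exception (a) does not apply: there is no Category 1 Clearance in force.
Exception (b)'s conditions are all satisfied: the structure's footprint is 80 sq ft, under the 95 sq ft limit; a current General Notice is held. Turning to paragraph (f): (f) operates against (b): the baseline figure is 371, meeting the 349 threshold. So (b) is unavailable.
Exception (c) is satisfied on its face — a current Annual Approval is held; a current Provisional Exemption Letter is held. But: (g) operates against (c): a current Schedule F Certificate is held. (h), which would lift (g), is inapplicable — assessed value is $257,000, short of $258,000. (c) is therefore removed.
Exception (d)'s conditions are all satisfied: the reportable unit count is 14, less than the 15 limit; the structure's height is 12 ft, under the 15 ft limit; the compliance score is 29 points, below the 40 points limit. Applying paragraphs (i)–(o): (i) does not operate here — the registered capacity is 3,860 units, short of 4,100 units. Exception (d) stands.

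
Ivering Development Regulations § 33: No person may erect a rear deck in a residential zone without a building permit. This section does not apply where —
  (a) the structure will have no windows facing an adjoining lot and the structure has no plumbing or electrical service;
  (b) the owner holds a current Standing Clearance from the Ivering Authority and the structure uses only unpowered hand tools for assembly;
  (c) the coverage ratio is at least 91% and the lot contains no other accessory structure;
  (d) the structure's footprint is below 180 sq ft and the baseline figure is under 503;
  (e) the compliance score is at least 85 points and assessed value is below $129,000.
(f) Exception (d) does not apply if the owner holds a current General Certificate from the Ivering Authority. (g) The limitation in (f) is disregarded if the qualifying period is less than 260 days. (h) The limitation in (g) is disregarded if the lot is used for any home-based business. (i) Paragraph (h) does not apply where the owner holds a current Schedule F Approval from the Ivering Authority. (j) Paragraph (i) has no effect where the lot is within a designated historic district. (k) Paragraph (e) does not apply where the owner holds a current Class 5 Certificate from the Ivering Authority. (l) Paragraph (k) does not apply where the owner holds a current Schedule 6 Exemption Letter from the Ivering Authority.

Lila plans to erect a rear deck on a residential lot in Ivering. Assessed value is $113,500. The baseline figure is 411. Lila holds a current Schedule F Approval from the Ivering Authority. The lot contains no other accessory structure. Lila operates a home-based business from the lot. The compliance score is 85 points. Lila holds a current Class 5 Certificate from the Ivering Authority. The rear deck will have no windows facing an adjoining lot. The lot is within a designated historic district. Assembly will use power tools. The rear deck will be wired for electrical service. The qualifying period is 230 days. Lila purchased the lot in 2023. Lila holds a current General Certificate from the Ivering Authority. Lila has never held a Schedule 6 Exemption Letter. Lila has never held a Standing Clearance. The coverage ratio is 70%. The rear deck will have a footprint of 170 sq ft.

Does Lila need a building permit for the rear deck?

Yes — Lila must obtain a building permit.

Exception (a) does not apply: electrical service is planned.
Exception (b) does not apply: there is no Standing Clearance in force.
Exception (c) requires that the coverage ratio is at least 91%; but the coverage ratio is 70%, short of 91%, so (c) is unavailable.
Exception (d): the structure's footprint is 170 sq ft, below the 180 sq ft limit; the baseline figure is 411, under the 503 limit — every condition holds. Turning to paragraphs (f)–(j): (f) operates against (d): a current General Certificate is held. (g) applies (the qualifying period is 230 days, less than the 260 days limit), but yields to (h): (h) operates — a home-based business operates on the lot. (i) is triggered (a current Schedule F Approval is held), but is set aside by (j): (j) operates against (i): the lot is in a historic district. So (d) is unavailable.
All of (e)'s requirements are met (the compliance score is 85 points, meeting the 85 points threshold; assessed value is $113,500, below the $129,000 limit). Turning to paragraphs (k)–(l): (k) operates against (e): a current Class 5 Certificate is held. (l) does not operate here (the Schedule 6 Exemption Letter is not current), so (k) stands. Exception (e) does not apply.
No exception applies. The general rule governs.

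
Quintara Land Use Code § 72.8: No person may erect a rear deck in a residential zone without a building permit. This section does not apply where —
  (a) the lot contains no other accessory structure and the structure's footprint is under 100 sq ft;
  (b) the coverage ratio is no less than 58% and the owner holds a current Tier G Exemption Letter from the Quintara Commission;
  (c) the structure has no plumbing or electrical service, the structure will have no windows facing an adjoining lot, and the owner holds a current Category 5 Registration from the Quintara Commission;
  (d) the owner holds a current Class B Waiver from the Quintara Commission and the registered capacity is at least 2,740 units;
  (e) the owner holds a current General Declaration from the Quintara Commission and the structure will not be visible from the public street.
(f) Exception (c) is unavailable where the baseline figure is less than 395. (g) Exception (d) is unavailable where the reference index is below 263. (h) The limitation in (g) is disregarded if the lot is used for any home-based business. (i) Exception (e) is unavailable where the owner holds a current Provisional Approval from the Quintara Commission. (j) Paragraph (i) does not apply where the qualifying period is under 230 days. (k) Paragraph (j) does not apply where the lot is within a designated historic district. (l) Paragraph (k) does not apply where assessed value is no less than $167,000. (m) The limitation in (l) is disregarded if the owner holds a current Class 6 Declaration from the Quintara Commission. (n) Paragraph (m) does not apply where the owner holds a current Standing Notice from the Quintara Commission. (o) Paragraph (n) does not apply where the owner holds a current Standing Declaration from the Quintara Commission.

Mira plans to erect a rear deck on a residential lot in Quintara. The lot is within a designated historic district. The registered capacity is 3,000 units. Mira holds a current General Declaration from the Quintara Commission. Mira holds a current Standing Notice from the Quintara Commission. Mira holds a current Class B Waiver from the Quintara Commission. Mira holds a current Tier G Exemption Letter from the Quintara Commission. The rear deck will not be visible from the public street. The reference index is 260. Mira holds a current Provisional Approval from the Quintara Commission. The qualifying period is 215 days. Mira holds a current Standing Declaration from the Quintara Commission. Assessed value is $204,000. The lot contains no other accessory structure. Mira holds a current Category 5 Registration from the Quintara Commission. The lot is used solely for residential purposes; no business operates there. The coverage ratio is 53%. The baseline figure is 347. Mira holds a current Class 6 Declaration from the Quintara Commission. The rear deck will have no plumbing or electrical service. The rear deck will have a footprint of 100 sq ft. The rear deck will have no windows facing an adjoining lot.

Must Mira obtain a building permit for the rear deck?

Yes — Mira must obtain a building permit.

Exception (a) requires that the structure's footprint is under 100 sq ft; but the structure's footprint is 100 sq ft, not under 100 sq ft, so (a) is unavailable.
Exception (b) fails — the coverage ratio is 53%, short of 58%.
Exception (c) is satisfied on its face — there is no plumbing or electrical service; no windows face an adjoining lot; a current Category 5 Registration is held. But: (f) operates — the baseline figure is 347, less than the 395 limit. So (c) is unavailable.
Exception (d) is satisfied on its face — a current Class B Waiver is held; the registered capacity is 3,000 units, meeting the 2,740 units threshold. But applying paragraphs (g)–(h): (g) applies — the reference index is 260, below the 263 limit. (h) is not engaged (the lot is solely residential), so (g) stands. So (d) is unavailable.
Exception (e) is satisfied on its face — a current General Declaration is held; the structure will not be visible from the street. Turning to paragraphs (i)–(o): (i) is triggered — a current Provisional Approval is held. (j) would limit (i) — the qualifying period is 215 days, under the 230 days limit — but (k) sets (j) aside: (k) is engaged — the lot is in a historic district. (l) would limit (k) — assessed value is $204,000, meeting the $167,000 threshold — but (m) sets (l) aside: (m) operates against (l): a current Class 6 Declaration is held. (n) operates (a current Standing Notice is held), but yields to (o): (o) applies — a current Standing Declaration is held. So (e) is unavailable.
No exception is made out. Mira falls within the general rule.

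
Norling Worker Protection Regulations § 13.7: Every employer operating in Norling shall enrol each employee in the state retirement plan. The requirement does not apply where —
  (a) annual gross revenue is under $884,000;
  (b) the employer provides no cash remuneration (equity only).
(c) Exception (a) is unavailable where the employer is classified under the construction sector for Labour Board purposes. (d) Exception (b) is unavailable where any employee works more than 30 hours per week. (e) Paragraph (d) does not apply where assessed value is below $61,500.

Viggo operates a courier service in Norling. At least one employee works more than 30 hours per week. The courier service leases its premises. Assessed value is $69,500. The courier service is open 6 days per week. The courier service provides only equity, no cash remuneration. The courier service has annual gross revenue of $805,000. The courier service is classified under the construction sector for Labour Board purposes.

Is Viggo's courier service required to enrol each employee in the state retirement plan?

Yes — Viggo's courier service must enrol each employee in the state retirement plan.

Exception (a) is satisfied on its face — annual gross revenue is $805,000, under the $884,000 limit. Turning to paragraph (c): (c) operates against (a): the courier service is classified under the construction sector. Exception (a) does not apply.
All of (b)'s requirements are met (remuneration is equity-only). But applying paragraphs (d)–(e): (d) operates against (b): at least one employee exceeds 30 hours/week. (e), which would lift (d), is not engaged — assessed value is $69,500, not below $61,500. Exception (b) does not apply.
Every exception is unavailable, so the rule governs.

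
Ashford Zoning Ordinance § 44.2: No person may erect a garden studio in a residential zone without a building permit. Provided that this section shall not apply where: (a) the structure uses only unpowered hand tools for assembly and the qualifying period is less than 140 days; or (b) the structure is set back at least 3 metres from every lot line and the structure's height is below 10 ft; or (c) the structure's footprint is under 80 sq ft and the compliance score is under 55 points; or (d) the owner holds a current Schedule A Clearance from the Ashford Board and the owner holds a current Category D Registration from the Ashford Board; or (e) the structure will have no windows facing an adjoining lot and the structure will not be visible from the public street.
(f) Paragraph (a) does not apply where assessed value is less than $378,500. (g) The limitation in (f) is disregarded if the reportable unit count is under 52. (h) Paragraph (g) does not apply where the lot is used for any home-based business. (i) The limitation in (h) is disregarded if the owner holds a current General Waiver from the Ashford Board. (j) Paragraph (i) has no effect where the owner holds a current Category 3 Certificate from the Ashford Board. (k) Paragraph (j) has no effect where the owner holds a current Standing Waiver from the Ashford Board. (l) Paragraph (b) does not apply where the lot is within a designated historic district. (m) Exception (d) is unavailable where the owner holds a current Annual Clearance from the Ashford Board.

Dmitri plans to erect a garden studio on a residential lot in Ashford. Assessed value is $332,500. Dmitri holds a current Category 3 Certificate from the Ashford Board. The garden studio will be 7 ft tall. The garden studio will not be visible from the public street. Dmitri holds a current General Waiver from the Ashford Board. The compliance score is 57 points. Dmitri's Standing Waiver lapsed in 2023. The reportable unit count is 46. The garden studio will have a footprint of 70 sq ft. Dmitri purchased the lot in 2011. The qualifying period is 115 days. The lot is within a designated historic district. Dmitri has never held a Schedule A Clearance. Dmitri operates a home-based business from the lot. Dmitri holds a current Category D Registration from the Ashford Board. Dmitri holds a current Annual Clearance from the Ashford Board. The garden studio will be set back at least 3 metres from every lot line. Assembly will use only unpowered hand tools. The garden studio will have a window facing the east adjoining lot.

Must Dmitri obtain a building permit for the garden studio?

Yes — Dmitri must obtain a building permit.

Exception (a) is satisfied on its face — assembly uses only hand tools; the qualifying period is 115 days, less than the 140 days limit. But applying paragraphs (f)–(k): (f) is engaged — assessed value is $332,500, less than the $378,500 limit. (g) would limit (f) — the reportable unit count is 46, under the 52 limit — but (h) sets (g) aside: (h) operates against (g): a home-based business operates on the lot. (i) operates (a current General Waiver is held), but yields to (j): (j) is triggered — a current Category 3 Certificate is held. (k), which would lift (j), is inapplicable — no current Standing Waiver is held. Exception (a) does not apply.
Exception (b)'s conditions are all satisfied: the setback is at least 3 m on every side; the structure's height is 7 ft, below the 10 ft limit. However, paragraph (l) must be considered: (l) applies — the lot is in a historic district. So (b) is unavailable.
Exception (c) fails — the compliance score is 57 points, not under 55 points.
Exception (d) requires that the owner holds a current Schedule A Clearance from the Ashford Board; but the Schedule A Clearance is not current, so (d) is unavailable.
Exception (e) requires that the structure will have no windows facing an adjoining lot; but a window faces an adjoining lot, so (e) is unavailable.
None of the exceptions is available; § 44.2 applies in full.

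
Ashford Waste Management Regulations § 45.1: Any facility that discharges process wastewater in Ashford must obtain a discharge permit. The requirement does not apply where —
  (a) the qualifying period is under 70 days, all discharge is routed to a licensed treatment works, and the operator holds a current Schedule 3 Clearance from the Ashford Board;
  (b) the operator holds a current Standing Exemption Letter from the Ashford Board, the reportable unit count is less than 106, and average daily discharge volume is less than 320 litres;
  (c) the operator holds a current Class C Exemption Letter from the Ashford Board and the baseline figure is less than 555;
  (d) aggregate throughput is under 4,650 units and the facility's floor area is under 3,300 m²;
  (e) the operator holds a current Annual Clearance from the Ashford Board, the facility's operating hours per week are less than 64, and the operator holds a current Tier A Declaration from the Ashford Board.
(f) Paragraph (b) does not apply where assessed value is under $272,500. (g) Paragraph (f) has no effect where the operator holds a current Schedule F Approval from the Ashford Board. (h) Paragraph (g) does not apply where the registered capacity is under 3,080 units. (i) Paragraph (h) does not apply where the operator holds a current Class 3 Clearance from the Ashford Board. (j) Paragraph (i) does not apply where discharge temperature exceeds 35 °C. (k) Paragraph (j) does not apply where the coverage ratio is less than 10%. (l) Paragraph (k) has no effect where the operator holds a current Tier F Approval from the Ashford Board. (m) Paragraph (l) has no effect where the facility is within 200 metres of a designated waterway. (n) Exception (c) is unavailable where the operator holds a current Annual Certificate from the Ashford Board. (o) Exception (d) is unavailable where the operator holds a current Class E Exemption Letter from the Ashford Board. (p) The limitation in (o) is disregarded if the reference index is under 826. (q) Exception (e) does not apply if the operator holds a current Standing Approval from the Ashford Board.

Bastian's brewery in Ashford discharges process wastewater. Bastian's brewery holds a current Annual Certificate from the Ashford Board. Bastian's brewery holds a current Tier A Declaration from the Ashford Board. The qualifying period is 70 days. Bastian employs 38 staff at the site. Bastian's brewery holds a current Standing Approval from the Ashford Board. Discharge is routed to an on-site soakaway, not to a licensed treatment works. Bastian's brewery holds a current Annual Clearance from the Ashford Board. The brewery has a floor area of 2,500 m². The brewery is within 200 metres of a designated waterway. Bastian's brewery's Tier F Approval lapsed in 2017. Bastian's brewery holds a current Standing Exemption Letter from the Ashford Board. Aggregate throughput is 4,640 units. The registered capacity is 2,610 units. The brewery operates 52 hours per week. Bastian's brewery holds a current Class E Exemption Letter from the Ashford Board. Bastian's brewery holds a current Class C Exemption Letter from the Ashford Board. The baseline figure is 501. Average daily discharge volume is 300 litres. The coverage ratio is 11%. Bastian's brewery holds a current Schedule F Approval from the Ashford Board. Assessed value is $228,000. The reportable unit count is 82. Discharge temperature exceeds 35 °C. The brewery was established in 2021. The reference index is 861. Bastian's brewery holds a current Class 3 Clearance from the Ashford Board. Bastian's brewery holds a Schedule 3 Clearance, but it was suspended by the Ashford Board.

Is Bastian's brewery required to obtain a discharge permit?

Exception (a) does not apply: the qualifying period is 70 days, not under 70 days.
Exception (b)'s conditions are all satisfied: a current Standing Exemption Letter is held; the reportable unit count is 82, less than the 106 limit; average daily discharge volume is 300 litres, less than the 320 litres limit. However, paragraphs (f)–(m) must be considered: (f) operates against (b): assessed value is $228,000, under the $272,500 limit. (g) operates (a current Schedule F Approval is held), but is overridden by (h): (h) operates against (g): the registered capacity is 2,610 units, under the 3,080 units limit. (i) is triggered (a current Class 3 Clearance is held), but is displaced by (j): (j) operates against (i): discharge temperature exceeds 35 °C. (k), which would lift (j), is not triggered — the coverage ratio is 11%, not less than 10%. So (b) is unavailable.
Exception (c): a current Class C Exemption Letter is held; the baseline figure is 501, less than the 555 limit — every condition holds. Turning to paragraph (n): (n) operates — a current Annual Certificate is held. So (c) is unavailable.
Exception (d) is satisfied on its face — aggregate throughput is 4,640 units, under the 4,650 units limit; the facility's floor area is 2,500 m², under the 3,300 m² limit. But: (o) operates against (d): a current Class E Exemption Letter is held. (p), which would lift (o), does not operate here — the reference index is 861, not under 826. (d) is therefore removed.
Exception (e)'s conditions are all satisfied: a current Annual Clearance is held; the facility's operating hours per week are 52, less than the 64 limit; a current Tier A Declaration is held. But applying paragraph (q): (q) operates — a current Standing Approval is held. (e) is therefore removed.
Every exception is unavailable, so the rule governs.

Yes — Bastian's brewery must obtain a discharge permit.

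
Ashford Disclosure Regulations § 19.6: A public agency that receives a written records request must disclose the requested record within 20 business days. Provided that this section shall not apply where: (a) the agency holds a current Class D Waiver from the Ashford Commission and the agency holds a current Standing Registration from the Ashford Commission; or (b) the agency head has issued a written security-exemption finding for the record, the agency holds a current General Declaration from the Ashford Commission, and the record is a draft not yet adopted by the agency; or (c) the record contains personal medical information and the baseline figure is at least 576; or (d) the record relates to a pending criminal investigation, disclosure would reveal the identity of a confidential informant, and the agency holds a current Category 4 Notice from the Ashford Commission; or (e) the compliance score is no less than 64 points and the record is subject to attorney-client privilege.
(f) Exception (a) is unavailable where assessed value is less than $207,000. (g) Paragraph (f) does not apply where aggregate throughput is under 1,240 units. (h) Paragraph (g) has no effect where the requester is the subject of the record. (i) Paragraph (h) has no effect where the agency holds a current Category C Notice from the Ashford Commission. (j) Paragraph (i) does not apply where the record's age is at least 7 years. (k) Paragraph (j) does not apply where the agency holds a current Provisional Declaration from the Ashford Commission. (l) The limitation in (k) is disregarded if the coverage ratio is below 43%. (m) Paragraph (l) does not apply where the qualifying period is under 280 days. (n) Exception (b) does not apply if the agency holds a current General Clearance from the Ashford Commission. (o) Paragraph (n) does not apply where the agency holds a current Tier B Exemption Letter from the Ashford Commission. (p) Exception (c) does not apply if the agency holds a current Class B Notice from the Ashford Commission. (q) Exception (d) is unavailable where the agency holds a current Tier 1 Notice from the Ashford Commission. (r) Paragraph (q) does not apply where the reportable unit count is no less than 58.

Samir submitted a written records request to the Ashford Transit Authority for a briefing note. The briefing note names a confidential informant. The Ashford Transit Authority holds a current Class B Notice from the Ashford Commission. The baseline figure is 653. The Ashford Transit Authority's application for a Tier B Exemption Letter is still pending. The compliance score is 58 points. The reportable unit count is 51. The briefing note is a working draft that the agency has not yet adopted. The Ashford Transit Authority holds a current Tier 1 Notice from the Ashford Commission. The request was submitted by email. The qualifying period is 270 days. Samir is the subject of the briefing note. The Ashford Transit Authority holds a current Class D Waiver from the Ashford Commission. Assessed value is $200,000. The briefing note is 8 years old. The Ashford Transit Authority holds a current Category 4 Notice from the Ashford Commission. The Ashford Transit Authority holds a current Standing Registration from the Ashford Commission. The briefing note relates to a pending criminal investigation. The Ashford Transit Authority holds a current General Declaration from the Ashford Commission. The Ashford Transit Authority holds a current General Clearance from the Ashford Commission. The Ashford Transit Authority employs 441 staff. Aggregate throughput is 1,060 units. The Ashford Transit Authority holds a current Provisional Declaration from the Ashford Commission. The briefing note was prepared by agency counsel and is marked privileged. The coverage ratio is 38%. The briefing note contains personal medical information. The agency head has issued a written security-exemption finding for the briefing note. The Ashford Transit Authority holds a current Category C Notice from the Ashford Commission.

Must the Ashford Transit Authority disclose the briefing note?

Exception (a): a current Class D Waiver is held; a current Standing Registration is held — every condition holds. As to paragraphs (f)–(m): (f) is engaged (assessed value is $200,000, less than the $207,000 limit), but is set aside by (g): (g) operates against (f): aggregate throughput is 1,060 units, under the 1,240 units limit. (h) is triggered (Samir is the subject of the briefing note), but is displaced by (i): (i) operates against (h): a current Category C Notice is held. (j) would limit (i) — the record's age is 8 years, meeting the 7 years threshold — but (k) sets (j) aside: (k) operates against (j): a current Provisional Declaration is held. (l) is triggered (the coverage ratio is 38%, below the 43% limit), but yields to (m): (m) operates against (l): the qualifying period is 270 days, under the 280 days limit. (a) remains available.
All of (b)'s requirements are met (a written security-exemption finding has been issued; a current General Declaration is held; the briefing note is an unadopted draft). But: (n) applies — a current General Clearance is held. (o) does not operate here (the Tier B Exemption Letter is not current), so (n) stands. (b) is therefore removed.
Exception (c) is satisfied on its face — the briefing note contains personal medical information; the baseline figure is 653, meeting the 576 threshold. Turning to paragraph (p): (p) operates against (c): a current Class B Notice is held. (c) is therefore removed.
Exception (d)'s conditions are all satisfied: the briefing note relates to a pending investigation; the briefing note names a confidential informant; a current Category 4 Notice is held. However, paragraphs (q)–(r) must be considered: (q) operates against (d): a current Tier 1 Notice is held. (r) is not triggered (the reportable unit count is 51, short of 58), so (q) stands. So (d) is unavailable.
Exception (e) fails — the compliance score is 58 points, short of 64 points.

No — exception (a) applies; the Ashford Transit Authority is not required to disclose the briefing note.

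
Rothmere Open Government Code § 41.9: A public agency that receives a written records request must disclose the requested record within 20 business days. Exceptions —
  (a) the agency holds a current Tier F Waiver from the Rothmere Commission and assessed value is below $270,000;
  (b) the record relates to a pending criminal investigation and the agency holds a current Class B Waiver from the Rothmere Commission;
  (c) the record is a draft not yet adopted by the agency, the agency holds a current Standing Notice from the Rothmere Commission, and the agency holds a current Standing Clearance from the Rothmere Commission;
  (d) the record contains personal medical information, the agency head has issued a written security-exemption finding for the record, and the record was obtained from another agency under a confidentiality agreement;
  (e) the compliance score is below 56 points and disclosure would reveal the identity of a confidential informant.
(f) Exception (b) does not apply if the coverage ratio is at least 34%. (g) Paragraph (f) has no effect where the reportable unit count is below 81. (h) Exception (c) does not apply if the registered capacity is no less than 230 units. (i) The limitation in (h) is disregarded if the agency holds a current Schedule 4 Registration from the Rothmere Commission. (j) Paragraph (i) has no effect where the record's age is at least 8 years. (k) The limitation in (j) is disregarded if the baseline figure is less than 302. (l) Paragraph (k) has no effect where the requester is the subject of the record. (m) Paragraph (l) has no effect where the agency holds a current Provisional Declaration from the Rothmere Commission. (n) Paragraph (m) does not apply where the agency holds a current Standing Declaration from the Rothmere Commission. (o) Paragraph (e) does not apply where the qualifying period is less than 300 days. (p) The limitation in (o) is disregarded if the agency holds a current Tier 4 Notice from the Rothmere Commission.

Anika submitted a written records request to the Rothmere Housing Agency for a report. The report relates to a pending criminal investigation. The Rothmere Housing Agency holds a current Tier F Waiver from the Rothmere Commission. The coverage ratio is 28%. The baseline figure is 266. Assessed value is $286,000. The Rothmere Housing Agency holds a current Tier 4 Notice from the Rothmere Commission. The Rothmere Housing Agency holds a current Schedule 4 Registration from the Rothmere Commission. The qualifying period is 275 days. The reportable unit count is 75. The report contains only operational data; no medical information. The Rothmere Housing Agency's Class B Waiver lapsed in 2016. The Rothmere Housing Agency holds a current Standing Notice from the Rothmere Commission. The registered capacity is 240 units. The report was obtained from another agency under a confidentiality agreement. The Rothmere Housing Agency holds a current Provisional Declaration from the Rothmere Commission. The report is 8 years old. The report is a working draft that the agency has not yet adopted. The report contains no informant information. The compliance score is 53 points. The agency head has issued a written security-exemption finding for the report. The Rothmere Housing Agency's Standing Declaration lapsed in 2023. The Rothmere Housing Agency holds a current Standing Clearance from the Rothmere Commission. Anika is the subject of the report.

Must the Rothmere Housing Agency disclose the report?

No — exception (c) applies; the Rothmere Housing Agency is not required to disclose the report.

Exception (a) fails — assessed value is $286,000, not below $270,000.
Exception (b) fails — no current Class B Waiver is held.
Exception (c): the report is an unadopted draft; a current Standing Notice is held; a current Standing Clearance is held — every condition holds. Under paragraphs (h)–(n): (h) would limit (c) — the registered capacity is 240 units, meeting the 230 units threshold — but (i) sets (h) aside: (i) operates against (h): a current Schedule 4 Registration is held. (j) would limit (i) — the record's age is 8 years, meeting the 8 years threshold — but (k) sets (j) aside: (k) operates against (j): the baseline figure is 266, less than the 302 limit. (l) is triggered (Anika is the subject of the report), but is set aside by (m): (m) operates — a current Provisional Declaration is held. (n), which would lift (m), is not triggered — there is no Standing Declaration in force. Exception (c) stands.
Exception (d) does not apply: the report contains only operational data.
Exception (e) requires that disclosure would reveal the identity of a confidential informant; but the report contains no informant information, so (e) is unavailable.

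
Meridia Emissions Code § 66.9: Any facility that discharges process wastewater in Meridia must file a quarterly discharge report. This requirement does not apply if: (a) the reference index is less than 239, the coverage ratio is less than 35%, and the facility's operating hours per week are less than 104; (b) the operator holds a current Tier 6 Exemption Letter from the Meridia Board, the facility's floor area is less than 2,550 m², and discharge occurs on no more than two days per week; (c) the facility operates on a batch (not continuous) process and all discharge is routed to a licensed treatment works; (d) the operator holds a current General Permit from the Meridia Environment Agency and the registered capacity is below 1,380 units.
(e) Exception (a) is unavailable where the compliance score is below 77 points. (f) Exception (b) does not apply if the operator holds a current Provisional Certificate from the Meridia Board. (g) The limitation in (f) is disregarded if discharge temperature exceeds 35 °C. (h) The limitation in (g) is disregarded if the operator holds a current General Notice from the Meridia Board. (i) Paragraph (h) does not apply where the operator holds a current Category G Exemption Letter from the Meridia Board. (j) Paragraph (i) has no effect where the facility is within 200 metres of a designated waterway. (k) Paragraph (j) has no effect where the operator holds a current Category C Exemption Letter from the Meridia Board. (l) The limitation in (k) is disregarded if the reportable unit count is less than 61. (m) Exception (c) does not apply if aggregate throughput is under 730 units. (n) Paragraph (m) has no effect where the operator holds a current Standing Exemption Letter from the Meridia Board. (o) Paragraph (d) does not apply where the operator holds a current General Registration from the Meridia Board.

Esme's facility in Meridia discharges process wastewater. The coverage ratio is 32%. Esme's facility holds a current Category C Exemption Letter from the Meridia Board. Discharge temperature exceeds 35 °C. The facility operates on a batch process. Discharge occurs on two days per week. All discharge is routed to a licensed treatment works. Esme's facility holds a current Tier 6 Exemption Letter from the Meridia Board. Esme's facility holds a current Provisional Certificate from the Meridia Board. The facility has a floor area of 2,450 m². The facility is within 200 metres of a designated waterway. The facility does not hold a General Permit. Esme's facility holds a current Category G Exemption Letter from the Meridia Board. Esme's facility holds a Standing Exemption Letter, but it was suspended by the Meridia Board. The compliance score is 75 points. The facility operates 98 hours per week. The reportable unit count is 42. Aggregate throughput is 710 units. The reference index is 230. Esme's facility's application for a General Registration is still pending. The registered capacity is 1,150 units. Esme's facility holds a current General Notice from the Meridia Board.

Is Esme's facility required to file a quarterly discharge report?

Yes — Esme's facility must file a quarterly discharge report.

Exception (a): the reference index is 230, less than the 239 limit; the coverage ratio is 32%, less than the 35% limit; the facility's operating hours per week are 98, less than the 104 limit — every condition holds. Turning to paragraph (e): (e) operates against (a): the compliance score is 75 points, below the 77 points limit. (a) is therefore removed.
Exception (b) is satisfied on its face — a current Tier 6 Exemption Letter is held; the facility's floor area is 2,450 m², less than the 2,550 m² limit; discharge occurs on no more than two days per week. However, paragraphs (f)–(l) must be considered: (f) operates against (b): a current Provisional Certificate is held. (g) operates (discharge temperature exceeds 35 °C), but is overridden by (h): (h) operates against (g): a current General Notice is held. (i) applies (a current Category G Exemption Letter is held), but is itself disapplied by (j): (j) operates against (i): the facility is within 200 m of a designated waterway. (k) operates (a current Category C Exemption Letter is held), but is overridden by (l): (l) operates — the reportable unit count is 42, less than the 61 limit. Exception (b) does not apply.
Exception (c)'s conditions are all satisfied: the facility operates on a batch process; discharge is routed to a licensed treatment works. But applying paragraphs (m)–(n): (m) operates against (c): aggregate throughput is 710 units, under the 730 units limit. (n) is not triggered (no current Standing Exemption Letter is held), so (m) stands. (c) is therefore removed.
Exception (d) fails — no General Permit is held.
No exception displaces § 66.9.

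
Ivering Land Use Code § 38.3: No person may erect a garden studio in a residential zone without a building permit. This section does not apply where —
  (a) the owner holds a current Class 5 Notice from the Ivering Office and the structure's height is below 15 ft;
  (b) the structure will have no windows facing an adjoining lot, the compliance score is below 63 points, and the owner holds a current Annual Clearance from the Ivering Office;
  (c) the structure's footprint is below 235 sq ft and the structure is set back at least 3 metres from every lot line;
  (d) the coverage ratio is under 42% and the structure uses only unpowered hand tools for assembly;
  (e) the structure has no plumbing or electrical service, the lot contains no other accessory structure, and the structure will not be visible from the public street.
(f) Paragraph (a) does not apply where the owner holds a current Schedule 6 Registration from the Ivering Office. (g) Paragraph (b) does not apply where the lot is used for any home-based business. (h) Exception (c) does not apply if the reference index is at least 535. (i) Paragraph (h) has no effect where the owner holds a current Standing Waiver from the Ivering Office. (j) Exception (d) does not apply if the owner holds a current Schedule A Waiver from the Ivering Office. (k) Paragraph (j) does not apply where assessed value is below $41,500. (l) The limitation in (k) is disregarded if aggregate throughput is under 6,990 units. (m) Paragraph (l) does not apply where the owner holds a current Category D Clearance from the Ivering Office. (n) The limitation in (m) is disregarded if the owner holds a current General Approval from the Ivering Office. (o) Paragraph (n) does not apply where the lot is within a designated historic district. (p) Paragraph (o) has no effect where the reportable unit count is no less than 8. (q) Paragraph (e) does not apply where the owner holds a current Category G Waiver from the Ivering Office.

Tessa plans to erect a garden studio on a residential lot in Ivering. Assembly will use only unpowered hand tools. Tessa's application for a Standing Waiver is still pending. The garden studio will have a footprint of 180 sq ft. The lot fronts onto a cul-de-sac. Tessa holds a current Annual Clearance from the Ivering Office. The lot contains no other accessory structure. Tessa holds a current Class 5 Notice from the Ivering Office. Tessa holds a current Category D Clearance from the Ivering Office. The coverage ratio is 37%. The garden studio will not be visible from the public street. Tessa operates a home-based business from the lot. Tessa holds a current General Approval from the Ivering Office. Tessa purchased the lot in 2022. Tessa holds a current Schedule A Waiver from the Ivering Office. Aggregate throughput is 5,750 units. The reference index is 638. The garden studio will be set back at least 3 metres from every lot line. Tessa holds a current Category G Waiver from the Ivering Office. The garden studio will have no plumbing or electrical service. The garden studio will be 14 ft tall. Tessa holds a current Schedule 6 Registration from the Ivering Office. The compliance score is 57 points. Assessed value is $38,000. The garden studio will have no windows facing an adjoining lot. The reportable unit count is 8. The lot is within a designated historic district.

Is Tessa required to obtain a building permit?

Yes — Tessa must obtain a building permit.

Exception (a)'s conditions are all satisfied: a current Class 5 Notice is held; the structure's height is 14 ft, below the 15 ft limit. But: (f) applies — a current Schedule 6 Registration is held. So (a) is unavailable.
Exception (b) is satisfied on its face — no windows face an adjoining lot; the compliance score is 57 points, below the 63 points limit; a current Annual Clearance is held. Turning to paragraph (g): (g) applies — a home-based business operates on the lot. (b) is therefore removed.
All of (c)'s requirements are met (the structure's footprint is 180 sq ft, below the 235 sq ft limit; the setback is at least 3 m on every side). But applying paragraphs (h)–(i): (h) operates against (c): the reference index is 638, meeting the 535 threshold. (i), which would lift (h), is inapplicable — there is no Standing Waiver in force. Exception (c) does not apply.
All of (d)'s requirements are met (the coverage ratio is 37%, under the 42% limit; assembly uses only hand tools). Turning to paragraphs (j)–(p): (j) operates against (d): a current Schedule A Waiver is held. (k) is engaged (assessed value is $38,000, below the $41,500 limit), but is set aside by (l): (l) is triggered — aggregate throughput is 5,750 units, under the 6,990 units limit. (m) would limit (l) — a current Category D Clearance is held — but (n) sets (m) aside: (n) operates — a current General Approval is held. (o) operates (the lot is in a historic district), but is displaced by (p): (p) operates — the reportable unit count is 8, meeting the 8 threshold. So (d) is unavailable.
Exception (e) is satisfied on its face — there is no plumbing or electrical service; the lot has no other accessory structure; the structure will not be visible from the street. But: (q) is engaged — a current Category G Waiver is held. So (e) is unavailable.
None of the exceptions is available; § 38.3 applies in full.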